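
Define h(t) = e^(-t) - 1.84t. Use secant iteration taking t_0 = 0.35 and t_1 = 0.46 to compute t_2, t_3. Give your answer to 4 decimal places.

0.3742, 0.3739

h(0.35) = 0.060688, h(0.46) = -0.215116
t_2 = 0.460000 − (-0.215116)·(0.460000 − 0.350000) / (-0.215116 − 0.060688) = 0.460000 − (-0.023663)/(-0.275804) = 0.374204
h(0.374204) = -0.000700
t_3 = 0.374204 − (-0.000700)·(0.374204 − 0.460000) / (-0.000700 − (-0.215116)) = 0.374204 − (0.000060)/(0.214416) = 0.373924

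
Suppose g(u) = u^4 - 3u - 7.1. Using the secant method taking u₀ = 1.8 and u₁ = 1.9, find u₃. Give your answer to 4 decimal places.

g(1.8) = -2.002400, g(1.9) = 0.232100
u₂ = 1.900000 − 0.232100·(1.900000 − 1.800000) / (0.232100 − (-2.002400)) = 1.900000 − (0.023210)/(2.234500) = 1.889613
g(1.889613) = -0.019391
u₃ = 1.889613 − (-0.019391)·(1.889613 − 1.900000) / (-0.019391 − 0.232100) = 1.889613 − (0.000201)/(-0.251491) = 1.890414

1.8904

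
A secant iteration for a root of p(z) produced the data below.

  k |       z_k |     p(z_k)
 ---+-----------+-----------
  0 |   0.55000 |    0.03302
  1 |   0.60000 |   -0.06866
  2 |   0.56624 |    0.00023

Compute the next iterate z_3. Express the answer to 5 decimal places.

z_3 = 0.56624 − 0.00023·(0.56624 − 0.60000) / (0.00023 − (-0.06866))
   = 0.56624 − (-0.0000078)/(0.0688900) = 0.5663527

0.56635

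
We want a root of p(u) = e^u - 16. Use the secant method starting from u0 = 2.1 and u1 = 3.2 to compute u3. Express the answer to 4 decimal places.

2.7430

p(2.1) = -7.833830, p(3.2) = 8.532530
u2 = 3.200000 − 8.532530·(3.200000 − 2.100000) / (8.532530 − (-7.833830)) = 3.200000 − (9.385783)/(16.366360) = 2.626520
p(2.626520) = -2.174429
u3 = 2.626520 − (-2.174429)·(2.626520 − 3.200000) / (-2.174429 − 8.532530) = 2.626520 − (1.246992)/(-10.706960) = 2.742985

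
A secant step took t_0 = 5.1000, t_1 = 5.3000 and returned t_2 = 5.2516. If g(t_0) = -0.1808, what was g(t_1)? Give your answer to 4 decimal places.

0.0577

The secant line through (5.1000, -0.1808) and (5.3000, g(t_1)) crosses zero at t_2 = 5.2516.
So (5.1000, -0.1808), (5.3000, g(t_1)), (5.2516, 0) are collinear:
g(t_1) = -0.1808 · (5.3000 − 5.2516) / (5.1000 − 5.2516) = -0.1808 · (0.048400)/(-0.151600) = 0.057722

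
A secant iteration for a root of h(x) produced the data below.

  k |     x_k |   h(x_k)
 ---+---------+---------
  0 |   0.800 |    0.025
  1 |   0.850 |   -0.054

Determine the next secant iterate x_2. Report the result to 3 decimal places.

x_2 = 0.850 − (-0.054)·(0.850 − 0.800) / (-0.054 − 0.025)
   = 0.850 − (-0.00270)/(-0.07900) = 0.81582

0.816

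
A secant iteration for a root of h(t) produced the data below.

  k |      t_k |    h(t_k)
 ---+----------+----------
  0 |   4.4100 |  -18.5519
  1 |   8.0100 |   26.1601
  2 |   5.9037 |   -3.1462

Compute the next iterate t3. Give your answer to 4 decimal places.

t3 = 5.9037 − (-3.1462)·(5.9037 − 8.0100) / (-3.1462 − 26.1601)
   = 5.9037 − (6.626841)/(-29.306300) = 6.129823

6.1298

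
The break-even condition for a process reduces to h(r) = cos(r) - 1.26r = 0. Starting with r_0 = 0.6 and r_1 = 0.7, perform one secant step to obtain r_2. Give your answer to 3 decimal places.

h(0.6) = 0.06934, h(0.7) = -0.11716
r_2 = 0.70000 − (-0.11716)·(0.70000 − 0.60000) / (-0.11716 − 0.06934) = 0.70000 − (-0.01172)/(-0.18649) = 0.63718

0.637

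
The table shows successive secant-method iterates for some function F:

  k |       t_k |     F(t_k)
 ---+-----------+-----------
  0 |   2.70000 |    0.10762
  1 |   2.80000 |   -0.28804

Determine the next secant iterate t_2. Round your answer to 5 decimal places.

2.72720

t_2 = 2.80000 − (-0.28804)·(2.80000 − 2.70000) / (-0.28804 − 0.10762)
   = 2.80000 − (-0.0288040)/(-0.3956600) = 2.7272001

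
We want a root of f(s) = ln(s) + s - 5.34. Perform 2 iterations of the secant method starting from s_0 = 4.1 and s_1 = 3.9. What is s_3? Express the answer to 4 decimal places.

3.9630

f(4.1) = 0.170987, f(3.9) = -0.079023
s_2 = 3.900000 − (-0.079023)·(3.900000 − 4.100000) / (-0.079023 − 0.170987) = 3.900000 − (0.015805)/(-0.250010) = 3.963216
f(3.963216) = 0.000272
s_3 = 3.963216 − 0.000272·(3.963216 − 3.900000) / (0.000272 − (-0.079023)) = 3.963216 − (0.000017)/(0.079295) = 3.962999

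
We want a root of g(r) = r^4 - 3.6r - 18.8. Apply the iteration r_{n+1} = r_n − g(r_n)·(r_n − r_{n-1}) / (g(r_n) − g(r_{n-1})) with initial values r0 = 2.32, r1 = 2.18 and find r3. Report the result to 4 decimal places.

2.2799

g(2.32) = 1.818230, g(2.18) = -4.062694
r2 = 2.180000 − (-4.062694)·(2.180000 − 2.320000) / (-4.062694 − 1.818230) = 2.180000 − (0.568777)/(-5.880924) = 2.276716
g(2.276716) = -0.128188
r3 = 2.276716 − (-0.128188)·(2.276716 − 2.180000) / (-0.128188 − (-4.062694)) = 2.276716 − (-0.012398)/(3.934506) = 2.279867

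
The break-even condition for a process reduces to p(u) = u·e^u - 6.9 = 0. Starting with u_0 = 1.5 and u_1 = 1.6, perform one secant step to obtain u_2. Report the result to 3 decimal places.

1.515

p(1.5) = -0.17747, p(1.6) = 1.02485
u_2 = 1.60000 − 1.02485·(1.60000 − 1.50000) / (1.02485 − (-0.17747)) = 1.60000 − (0.10249)/(1.20232) = 1.51476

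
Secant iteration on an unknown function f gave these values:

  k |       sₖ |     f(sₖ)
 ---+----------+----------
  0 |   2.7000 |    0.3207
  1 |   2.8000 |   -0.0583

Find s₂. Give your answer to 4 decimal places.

2.7846

s₂ = 2.8000 − (-0.0583)·(2.8000 − 2.7000) / (-0.0583 − 0.3207)
   = 2.8000 − (-0.005830)/(-0.379000) = 2.784617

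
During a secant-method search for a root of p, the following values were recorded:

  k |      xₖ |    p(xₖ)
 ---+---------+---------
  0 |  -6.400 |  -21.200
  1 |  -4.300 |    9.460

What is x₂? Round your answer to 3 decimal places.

x₂ = -4.300 − 9.460·(-4.300 − (-6.400)) / (9.460 − (-21.200))
   = -4.300 − (19.86600)/(30.66000) = -4.94795

-4.948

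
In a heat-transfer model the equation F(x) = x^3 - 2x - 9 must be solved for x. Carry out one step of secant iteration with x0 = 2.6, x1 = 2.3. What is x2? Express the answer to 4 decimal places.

2.3894

F(2.6) = 3.376000, F(2.3) = -1.433000
x2 = 2.300000 − (-1.433000)·(2.300000 − 2.600000) / (-1.433000 − 3.376000) = 2.300000 − (0.429900)/(-4.809000) = 2.389395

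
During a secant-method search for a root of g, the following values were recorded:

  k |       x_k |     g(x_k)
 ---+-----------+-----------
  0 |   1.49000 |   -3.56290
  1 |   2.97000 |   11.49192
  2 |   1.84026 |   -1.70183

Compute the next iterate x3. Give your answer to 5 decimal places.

1.98598

x3 = 1.84026 − (-1.70183)·(1.84026 − 2.97000) / (-1.70183 − 11.49192)
   = 1.84026 − (1.9226254)/(-13.1937500) = 1.9859824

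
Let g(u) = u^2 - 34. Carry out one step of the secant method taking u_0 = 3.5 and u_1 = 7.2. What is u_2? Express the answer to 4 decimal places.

5.5327

g(3.5) = -21.750000, g(7.2) = 17.840000
u_2 = 7.200000 − 17.840000·(7.200000 − 3.500000) / (17.840000 − (-21.750000)) = 7.200000 − (66.008000)/(39.590000) = 5.532710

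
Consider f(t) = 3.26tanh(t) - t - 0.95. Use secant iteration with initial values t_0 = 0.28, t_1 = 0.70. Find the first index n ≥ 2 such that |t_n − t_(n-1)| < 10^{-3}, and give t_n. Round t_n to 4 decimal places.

n = 5, t_n = 0.4648

f(0.28) = -0.340329, f(0.70) = 0.320239
t_2 = 0.700000 − 0.320239·(0.420000)/(0.660568) = 0.496387;  |Δ| = 0.203613
f(0.496387) = 0.050836
t_3 = 0.496387 − 0.050836·(-0.203613)/(-0.269403) = 0.457965;  |Δ| = 0.038422
f(0.457965) = -0.011302
t_4 = 0.457965 − (-0.011302)·(-0.038422)/(-0.062138) = 0.464953;  |Δ| = 0.006988
f(0.464953) = 0.000254
t_5 = 0.464953 − 0.000254·(0.006988)/(0.011556) = 0.464800;  |Δ| = 0.000154
|t_5 − t_4| = 0.000154 < 10^{-3}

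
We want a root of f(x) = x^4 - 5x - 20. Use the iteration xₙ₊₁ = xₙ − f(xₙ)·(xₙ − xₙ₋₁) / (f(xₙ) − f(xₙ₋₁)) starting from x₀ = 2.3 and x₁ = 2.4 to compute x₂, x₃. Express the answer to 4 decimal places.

f(2.3) = -3.515900, f(2.4) = 1.177600
x₂ = 2.400000 − 1.177600·(2.400000 − 2.300000) / (1.177600 − (-3.515900)) = 2.400000 − (0.117760)/(4.693500) = 2.374910
f(2.374910) = -0.062723
x₃ = 2.374910 − (-0.062723)·(2.374910 − 2.400000) / (-0.062723 − 1.177600) = 2.374910 − (0.001574)/(-1.240323) = 2.376179

2.3749, 2.3762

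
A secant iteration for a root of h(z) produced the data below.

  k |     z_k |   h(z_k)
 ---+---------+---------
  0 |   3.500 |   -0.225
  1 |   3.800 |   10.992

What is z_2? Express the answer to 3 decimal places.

3.506

z_2 = 3.800 − 10.992·(3.800 − 3.500) / (10.992 − (-0.225))
   = 3.800 − (3.29760)/(11.21700) = 3.50602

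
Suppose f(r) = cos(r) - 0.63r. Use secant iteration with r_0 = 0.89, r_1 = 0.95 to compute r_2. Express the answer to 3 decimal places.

0.938

f(0.89) = 0.06871, f(0.95) = -0.01682
r_2 = 0.95000 − (-0.01682)·(0.95000 − 0.89000) / (-0.01682 − 0.06871) = 0.95000 − (-0.00101)/(-0.08553) = 0.93820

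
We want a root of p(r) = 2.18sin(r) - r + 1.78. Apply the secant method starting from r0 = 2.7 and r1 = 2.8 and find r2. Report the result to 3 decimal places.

2.704

p(2.7) = 0.01169, p(2.8) = -0.28973
r2 = 2.80000 − (-0.28973)·(2.80000 − 2.70000) / (-0.28973 − 0.01169) = 2.80000 − (-0.02897)/(-0.30141) = 2.70388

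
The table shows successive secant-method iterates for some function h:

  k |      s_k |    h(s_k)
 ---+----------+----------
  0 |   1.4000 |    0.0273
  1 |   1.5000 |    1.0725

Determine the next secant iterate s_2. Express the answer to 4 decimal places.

s_2 = 1.5000 − 1.0725·(1.5000 − 1.4000) / (1.0725 − 0.0273)
   = 1.5000 − (0.107250)/(1.045200) = 1.397388

1.3974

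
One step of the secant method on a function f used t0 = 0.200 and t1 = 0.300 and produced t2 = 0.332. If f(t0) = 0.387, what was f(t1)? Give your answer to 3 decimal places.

The secant line through (0.200, 0.387) and (0.300, f(t1)) crosses zero at t2 = 0.332.
So (0.200, 0.387), (0.300, f(t1)), (0.332, 0) are collinear:
f(t1) = 0.387 · (0.300 − 0.332) / (0.200 − 0.332) = 0.387 · (-0.03200)/(-0.13200) = 0.09382

0.094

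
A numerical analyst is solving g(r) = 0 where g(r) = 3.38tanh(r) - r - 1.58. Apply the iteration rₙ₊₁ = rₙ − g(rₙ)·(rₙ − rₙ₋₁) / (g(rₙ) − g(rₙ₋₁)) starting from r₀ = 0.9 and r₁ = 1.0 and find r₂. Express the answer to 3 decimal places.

g(0.9) = -0.05891, g(1.0) = -0.00581
r₂ = 1.00000 − (-0.00581)·(1.00000 − 0.90000) / (-0.00581 − (-0.05891)) = 1.00000 − (-0.00058)/(0.05310) = 1.01094

1.011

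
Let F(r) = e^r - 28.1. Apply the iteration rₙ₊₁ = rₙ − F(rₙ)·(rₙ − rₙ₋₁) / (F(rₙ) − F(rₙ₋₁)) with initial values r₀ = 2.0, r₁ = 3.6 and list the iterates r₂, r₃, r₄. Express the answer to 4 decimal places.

3.1345, 3.3096, 3.3385

F(2.0) = -20.710944, F(3.6) = 8.498234
r₂ = 3.600000 − 8.498234·(3.600000 − 2.000000) / (8.498234 − (-20.710944)) = 3.600000 − (13.597175)/(29.209178) = 3.134490
F(3.134490) = -5.123094
r₃ = 3.134490 − (-5.123094)·(3.134490 − 3.600000) / (-5.123094 − 8.498234) = 3.134490 − (2.384853)/(-13.621328) = 3.309572
F(3.309572) = -0.726595
r₄ = 3.309572 − (-0.726595)·(3.309572 − 3.134490) / (-0.726595 − (-5.123094)) = 3.309572 − (-0.127214)/(4.396499) = 3.338507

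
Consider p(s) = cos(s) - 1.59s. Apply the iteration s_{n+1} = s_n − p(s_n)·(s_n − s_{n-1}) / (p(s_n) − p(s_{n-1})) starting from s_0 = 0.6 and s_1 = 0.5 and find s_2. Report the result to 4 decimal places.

p(0.6) = -0.128664, p(0.5) = 0.082583
s_2 = 0.500000 − 0.082583·(0.500000 − 0.600000) / (0.082583 − (-0.128664)) = 0.500000 − (-0.008258)/(0.211247) = 0.539093

0.5391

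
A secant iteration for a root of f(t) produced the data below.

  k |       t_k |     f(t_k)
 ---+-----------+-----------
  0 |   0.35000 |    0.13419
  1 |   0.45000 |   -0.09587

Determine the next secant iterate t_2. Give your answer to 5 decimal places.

t_2 = 0.45000 − (-0.09587)·(0.45000 − 0.35000) / (-0.09587 − 0.13419)
   = 0.45000 − (-0.0095870)/(-0.2300600) = 0.4083283

0.40833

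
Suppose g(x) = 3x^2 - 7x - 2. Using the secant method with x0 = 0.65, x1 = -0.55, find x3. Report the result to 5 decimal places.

-0.24582

g(0.65) = -5.2825000, g(-0.55) = 2.7575000
x2 = -0.5500000 − 2.7575000·(-0.5500000 − 0.6500000) / (2.7575000 − (-5.2825000)) = -0.5500000 − (-3.3090000)/(8.0400000) = -0.1384328
g(-0.1384328) = -0.9734792
x3 = -0.1384328 − (-0.9734792)·(-0.1384328 − (-0.5500000)) / (-0.9734792 − 2.7575000) = -0.1384328 − (-0.4006521)/(-3.7309792) = -0.2458181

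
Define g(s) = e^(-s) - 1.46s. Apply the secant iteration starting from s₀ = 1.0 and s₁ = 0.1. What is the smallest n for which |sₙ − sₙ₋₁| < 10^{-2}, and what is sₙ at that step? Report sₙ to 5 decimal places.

g(1.0) = -1.0921206, g(0.1) = 0.7588374
s₂ = 0.1000000 − 0.7588374·(-0.9000000)/(1.8509580) = 0.4689731;  |Δ| = 0.3689731
g(0.4689731) = -0.0590563
s₃ = 0.4689731 − (-0.0590563)·(0.3689731)/(-0.8178937) = 0.4423313;  |Δ| = 0.0266418
g(0.4423313) = -0.0032669
s₄ = 0.4423313 − (-0.0032669)·(-0.0266418)/(0.0557894) = 0.4407712;  |Δ| = 0.0015601
|s₄ − s₃| = 0.0015601 < 10^{-2}

n = 4, sₙ = 0.44077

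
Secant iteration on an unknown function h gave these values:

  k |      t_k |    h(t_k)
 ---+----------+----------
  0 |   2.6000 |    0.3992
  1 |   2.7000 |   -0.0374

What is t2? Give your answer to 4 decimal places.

2.6914

t2 = 2.7000 − (-0.0374)·(2.7000 − 2.6000) / (-0.0374 − 0.3992)
   = 2.7000 − (-0.003740)/(-0.436600) = 2.691434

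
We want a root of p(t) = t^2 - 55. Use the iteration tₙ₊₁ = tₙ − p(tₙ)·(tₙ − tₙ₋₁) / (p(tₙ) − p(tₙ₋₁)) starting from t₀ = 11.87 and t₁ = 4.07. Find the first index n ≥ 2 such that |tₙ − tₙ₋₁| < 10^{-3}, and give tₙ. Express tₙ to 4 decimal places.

n = 6, tₙ = 7.4162

p(11.87) = 85.896900, p(4.07) = -38.435100
t₂ = 4.070000 − (-38.435100)·(-7.800000)/(-124.332000) = 6.481236;  |Δ| = 2.411236
p(6.481236) = -12.993581
t₃ = 6.481236 − (-12.993581)·(2.411236)/(25.441519) = 7.712711;  |Δ| = 1.231475
p(7.712711) = 4.485907
t₄ = 7.712711 − 4.485907·(1.231475)/(17.479488) = 7.396667;  |Δ| = 0.316044
p(7.396667) = -0.289316
t₅ = 7.396667 − (-0.289316)·(-0.316044)/(-4.775223) = 7.415815;  |Δ| = 0.019148
p(7.415815) = -0.005685
t₆ = 7.415815 − (-0.005685)·(0.019148)/(0.283631) = 7.416199;  |Δ| = 0.000384
|t₆ − t₅| = 0.000384 < 10^{-3}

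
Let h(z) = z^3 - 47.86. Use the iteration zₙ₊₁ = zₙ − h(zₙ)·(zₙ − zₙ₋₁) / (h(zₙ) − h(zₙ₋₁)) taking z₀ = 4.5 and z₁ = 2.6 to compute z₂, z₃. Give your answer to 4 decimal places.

h(4.5) = 43.265000, h(2.6) = -30.284000
z₂ = 2.600000 − (-30.284000)·(2.600000 − 4.500000) / (-30.284000 − 43.265000) = 2.600000 − (57.539600)/(-73.549000) = 3.382330
h(3.382330) = -9.165611
z₃ = 3.382330 − (-9.165611)·(3.382330 − 2.600000) / (-9.165611 − (-30.284000)) = 3.382330 − (-7.170534)/(21.118389) = 3.721870

3.3823, 3.7219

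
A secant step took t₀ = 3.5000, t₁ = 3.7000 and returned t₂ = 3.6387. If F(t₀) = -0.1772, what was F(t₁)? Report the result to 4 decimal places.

0.0783

The secant line through (3.5000, -0.1772) and (3.7000, F(t₁)) crosses zero at t₂ = 3.6387.
So (3.5000, -0.1772), (3.7000, F(t₁)), (3.6387, 0) are collinear:
F(t₁) = -0.1772 · (3.7000 − 3.6387) / (3.5000 − 3.6387) = -0.1772 · (0.061300)/(-0.138700) = 0.078316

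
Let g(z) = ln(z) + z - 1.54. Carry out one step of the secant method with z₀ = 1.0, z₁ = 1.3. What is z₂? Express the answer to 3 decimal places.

1.288

g(1.0) = -0.54000, g(1.3) = 0.02236
z₂ = 1.30000 − 0.02236·(1.30000 − 1.00000) / (0.02236 − (-0.54000)) = 1.30000 − (0.00671)/(0.56236) = 1.28807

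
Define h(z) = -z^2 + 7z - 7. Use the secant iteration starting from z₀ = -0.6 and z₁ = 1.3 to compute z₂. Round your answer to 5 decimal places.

h(-0.6) = -11.5600000, h(1.3) = 0.4100000
z₂ = 1.3000000 − 0.4100000·(1.3000000 − (-0.6000000)) / (0.4100000 − (-11.5600000)) = 1.3000000 − (0.7790000)/(11.9700000) = 1.2349206

1.23492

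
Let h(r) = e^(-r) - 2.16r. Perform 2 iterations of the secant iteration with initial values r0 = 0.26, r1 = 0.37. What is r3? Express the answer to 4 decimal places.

h(0.26) = 0.209452, h(0.37) = -0.108466
r2 = 0.370000 − (-0.108466)·(0.370000 − 0.260000) / (-0.108466 − 0.209452) = 0.370000 − (-0.011931)/(-0.317917) = 0.332471
h(0.332471) = -0.000987
r3 = 0.332471 − (-0.000987)·(0.332471 − 0.370000) / (-0.000987 − (-0.108466)) = 0.332471 − (0.000037)/(0.107479) = 0.332126

0.3321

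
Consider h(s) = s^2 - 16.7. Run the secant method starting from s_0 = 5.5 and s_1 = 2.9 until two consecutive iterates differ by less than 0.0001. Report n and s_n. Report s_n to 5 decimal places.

h(5.5) = 13.5500000, h(2.9) = -8.2900000
s_2 = 2.9000000 − (-8.2900000)·(-2.6000000)/(-21.8400000) = 3.8869048;  |Δ| = 0.9869048
h(3.8869048) = -1.5919714
s_3 = 3.8869048 − (-1.5919714)·(0.9869048)/(6.6980286) = 4.1214699;  |Δ| = 0.2345652
h(4.1214699) = 0.2865143
s_4 = 4.1214699 − 0.2865143·(0.2345652)/(1.8784857) = 4.0856931;  |Δ| = 0.0357768
h(4.0856931) = -0.0071120
s_5 = 4.0856931 − (-0.0071120)·(-0.0357768)/(-0.2936263) = 4.0865596;  |Δ| = 0.0008666
h(4.0865596) = -0.0000303
s_6 = 4.0865596 − (-0.0000303)·(0.0008666)/(0.0070818) = 4.0865633;  |Δ| = 0.0000037
|s_6 − s_5| = 0.0000037 < 0.0001

n = 6, s_n = 4.08656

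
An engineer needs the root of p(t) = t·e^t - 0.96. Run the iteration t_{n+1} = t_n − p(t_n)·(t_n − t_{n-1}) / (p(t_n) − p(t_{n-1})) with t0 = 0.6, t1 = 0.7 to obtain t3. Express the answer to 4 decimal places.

p(0.6) = 0.133271, p(0.7) = 0.449627
t2 = 0.700000 − 0.449627·(0.700000 − 0.600000) / (0.449627 − 0.133271) = 0.700000 − (0.044963)/(0.316356) = 0.557873
p(0.557873) = 0.014578
t3 = 0.557873 − 0.014578·(0.557873 − 0.700000) / (0.014578 − 0.449627) = 0.557873 − (-0.002072)/(-0.435049) = 0.553111

0.5531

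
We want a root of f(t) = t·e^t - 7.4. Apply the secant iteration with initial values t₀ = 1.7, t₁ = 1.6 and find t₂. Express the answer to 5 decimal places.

f(1.7) = 1.9057106, f(1.6) = 0.5248519
t₂ = 1.6000000 − 0.5248519·(1.6000000 − 1.7000000) / (0.5248519 − 1.9057106) = 1.6000000 − (-0.0524852)/(-1.3808587) = 1.5619909

1.56199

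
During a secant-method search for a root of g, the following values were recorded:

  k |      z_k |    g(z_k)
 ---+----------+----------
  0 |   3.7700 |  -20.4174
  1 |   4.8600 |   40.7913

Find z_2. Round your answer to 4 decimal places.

4.1336

z_2 = 4.8600 − 40.7913·(4.8600 − 3.7700) / (40.7913 − (-20.4174))
   = 4.8600 − (44.462517)/(61.208700) = 4.133592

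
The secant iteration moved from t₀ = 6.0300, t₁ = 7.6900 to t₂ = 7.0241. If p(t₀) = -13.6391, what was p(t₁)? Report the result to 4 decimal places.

9.1362

The secant line through (6.0300, -13.6391) and (7.6900, p(t₁)) crosses zero at t₂ = 7.0241.
So (6.0300, -13.6391), (7.6900, p(t₁)), (7.0241, 0) are collinear:
p(t₁) = -13.6391 · (7.6900 − 7.0241) / (6.0300 − 7.0241) = -13.6391 · (0.665900)/(-0.994100) = 9.136180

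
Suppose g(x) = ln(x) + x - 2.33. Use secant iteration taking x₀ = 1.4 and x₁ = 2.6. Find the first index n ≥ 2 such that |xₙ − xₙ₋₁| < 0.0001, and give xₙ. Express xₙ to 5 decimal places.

g(1.4) = -0.5935278, g(2.6) = 1.2255114
x₂ = 2.6000000 − 1.2255114·(1.2000000)/(1.8190392) = 1.7915437;  |Δ| = 0.8084563
g(1.7915437) = 0.0446213
x₃ = 1.7915437 − 0.0446213·(-0.8084563)/(-1.1808901) = 1.7609952;  |Δ| = 0.0305485
g(1.7609952) = -0.0031257
x₄ = 1.7609952 − (-0.0031257)·(-0.0305485)/(-0.0477470) = 1.7629950;  |Δ| = 0.0019998
g(1.7629950) = 0.0000091
x₅ = 1.7629950 − 0.0000091·(0.0019998)/(0.0031348) = 1.7629892;  |Δ| = 0.0000058
|x₅ − x₄| = 0.0000058 < 0.0001

n = 5, xₙ = 1.76299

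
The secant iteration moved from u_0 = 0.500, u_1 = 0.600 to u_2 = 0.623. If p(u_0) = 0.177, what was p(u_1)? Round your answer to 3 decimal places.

0.033

The secant line through (0.500, 0.177) and (0.600, p(u_1)) crosses zero at u_2 = 0.623.
So (0.500, 0.177), (0.600, p(u_1)), (0.623, 0) are collinear:
p(u_1) = 0.177 · (0.600 − 0.623) / (0.500 − 0.623) = 0.177 · (-0.02300)/(-0.12300) = 0.03310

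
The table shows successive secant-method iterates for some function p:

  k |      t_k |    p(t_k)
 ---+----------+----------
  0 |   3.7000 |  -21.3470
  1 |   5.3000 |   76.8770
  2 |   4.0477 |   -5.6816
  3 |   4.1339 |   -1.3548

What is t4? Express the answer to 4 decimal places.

4.1609

t4 = 4.1339 − (-1.3548)·(4.1339 − 4.0477) / (-1.3548 − (-5.6816))
   = 4.1339 − (-0.116784)/(4.326800) = 4.160891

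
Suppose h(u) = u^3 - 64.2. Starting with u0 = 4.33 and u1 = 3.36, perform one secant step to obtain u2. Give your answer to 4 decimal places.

h(4.33) = 16.982737, h(3.36) = -26.266944
u2 = 3.360000 − (-26.266944)·(3.360000 − 4.330000) / (-26.266944 − 16.982737) = 3.360000 − (25.478936)/(-43.249681) = 3.949113

3.9491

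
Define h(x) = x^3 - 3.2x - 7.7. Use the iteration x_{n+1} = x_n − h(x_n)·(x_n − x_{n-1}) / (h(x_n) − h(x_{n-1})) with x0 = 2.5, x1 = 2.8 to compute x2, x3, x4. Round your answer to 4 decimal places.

h(2.5) = -0.075000, h(2.8) = 5.292000
x2 = 2.800000 − 5.292000·(2.800000 − 2.500000) / (5.292000 − (-0.075000)) = 2.800000 − (1.587600)/(5.367000) = 2.504192
h(2.504192) = -0.009678
x3 = 2.504192 − (-0.009678)·(2.504192 − 2.800000) / (-0.009678 − 5.292000) = 2.504192 − (0.002863)/(-5.301678) = 2.504732
h(2.504732) = -0.001245
x4 = 2.504732 − (-0.001245)·(2.504732 − 2.504192) / (-0.001245 − (-0.009678)) = 2.504732 − (-0.000001)/(0.008433) = 2.504812

2.5042, 2.5047, 2.5048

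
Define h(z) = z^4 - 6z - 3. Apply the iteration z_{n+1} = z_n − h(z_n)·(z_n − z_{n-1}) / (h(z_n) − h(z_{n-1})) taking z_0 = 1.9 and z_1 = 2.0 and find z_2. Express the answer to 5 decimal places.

h(1.9) = -1.3679000, h(2.0) = 1.0000000
z_2 = 2.0000000 − 1.0000000·(2.0000000 − 1.9000000) / (1.0000000 − (-1.3679000)) = 2.0000000 − (0.1000000)/(2.3679000) = 1.9577685

1.95777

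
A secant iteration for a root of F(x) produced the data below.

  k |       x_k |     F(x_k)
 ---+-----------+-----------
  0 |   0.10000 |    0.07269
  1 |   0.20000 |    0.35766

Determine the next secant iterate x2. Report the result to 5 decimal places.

x2 = 0.20000 − 0.35766·(0.20000 − 0.10000) / (0.35766 − 0.07269)
   = 0.20000 − (0.0357660)/(0.2849700) = 0.0744921

0.07449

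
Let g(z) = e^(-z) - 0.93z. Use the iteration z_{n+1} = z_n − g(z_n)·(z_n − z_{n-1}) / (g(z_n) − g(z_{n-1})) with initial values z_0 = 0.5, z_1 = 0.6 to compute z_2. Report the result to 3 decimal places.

g(0.5) = 0.14153, g(0.6) = -0.00919
z_2 = 0.60000 − (-0.00919)·(0.60000 − 0.50000) / (-0.00919 − 0.14153) = 0.60000 − (-0.00092)/(-0.15072) = 0.59390

0.594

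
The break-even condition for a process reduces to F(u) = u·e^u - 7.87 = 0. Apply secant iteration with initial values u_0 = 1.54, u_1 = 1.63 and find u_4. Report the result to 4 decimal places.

1.5957

F(1.54) = -0.686531, F(1.63) = 0.449316
u_2 = 1.630000 − 0.449316·(1.630000 − 1.540000) / (0.449316 − (-0.686531)) = 1.630000 − (0.040438)/(1.135847) = 1.594398
F(1.594398) = -0.017011
u_3 = 1.594398 − (-0.017011)·(1.594398 − 1.630000) / (-0.017011 − 0.449316) = 1.594398 − (0.000606)/(-0.466327) = 1.595697
F(1.595697) = -0.000401
u_4 = 1.595697 − (-0.000401)·(1.595697 − 1.594398) / (-0.000401 − (-0.017011)) = 1.595697 − (-0.000001)/(0.016610) = 1.595728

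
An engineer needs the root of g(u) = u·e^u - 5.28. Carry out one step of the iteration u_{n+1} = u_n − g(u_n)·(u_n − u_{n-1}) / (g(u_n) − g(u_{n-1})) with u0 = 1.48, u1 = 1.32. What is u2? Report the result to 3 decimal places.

1.355

g(1.48) = 1.22156, g(1.32) = -0.33868
u2 = 1.32000 − (-0.33868)·(1.32000 − 1.48000) / (-0.33868 − 1.22156) = 1.32000 − (0.05419)/(-1.56024) = 1.35473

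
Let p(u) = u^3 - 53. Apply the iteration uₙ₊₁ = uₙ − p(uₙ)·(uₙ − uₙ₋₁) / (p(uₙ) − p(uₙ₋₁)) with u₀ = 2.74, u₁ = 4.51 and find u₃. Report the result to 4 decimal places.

3.7181

p(2.74) = -32.429176, p(4.51) = 38.733851
u₂ = 4.510000 − 38.733851·(4.510000 − 2.740000) / (38.733851 − (-32.429176)) = 4.510000 − (68.558916)/(71.163027) = 3.546594
p(3.546594) = -8.389789
u₃ = 3.546594 − (-8.389789)·(3.546594 − 4.510000) / (-8.389789 − 38.733851) = 3.546594 − (8.082777)/(-47.123640) = 3.718116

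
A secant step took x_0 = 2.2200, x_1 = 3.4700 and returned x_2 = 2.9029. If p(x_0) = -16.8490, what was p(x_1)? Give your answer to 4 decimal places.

13.9919

The secant line through (2.2200, -16.8490) and (3.4700, p(x_1)) crosses zero at x_2 = 2.9029.
So (2.2200, -16.8490), (3.4700, p(x_1)), (2.9029, 0) are collinear:
p(x_1) = -16.8490 · (3.4700 − 2.9029) / (2.2200 − 2.9029) = -16.8490 · (0.567100)/(-0.682900) = 13.991899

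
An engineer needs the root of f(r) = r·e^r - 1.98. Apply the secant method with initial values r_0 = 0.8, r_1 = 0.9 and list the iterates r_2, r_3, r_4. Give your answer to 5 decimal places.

f(0.8) = -0.1995673, f(0.9) = 0.2336428
r_2 = 0.9000000 − 0.2336428·(0.9000000 − 0.8000000) / (0.2336428 − (-0.1995673)) = 0.9000000 − (0.0233643)/(0.4332101) = 0.8460671
f(0.8460671) = -0.0082717
r_3 = 0.8460671 − (-0.0082717)·(0.8460671 − 0.9000000) / (-0.0082717 − 0.2336428) = 0.8460671 − (0.0004461)/(-0.2419145) = 0.8479112
f(0.8479112) = -0.0003267
r_4 = 0.8479112 − (-0.0003267)·(0.8479112 − 0.8460671) / (-0.0003267 − (-0.0082717)) = 0.8479112 − (-0.0000006)/(0.0079450) = 0.8479870

0.84607, 0.84791, 0.84799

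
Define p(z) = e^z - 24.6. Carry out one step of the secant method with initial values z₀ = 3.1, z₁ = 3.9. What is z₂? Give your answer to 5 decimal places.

3.17064

p(3.1) = -2.4020487, p(3.9) = 24.8024491
z₂ = 3.9000000 − 24.8024491·(3.9000000 − 3.1000000) / (24.8024491 − (-2.4020487)) = 3.9000000 − (19.8419593)/(27.2044978) = 3.1706368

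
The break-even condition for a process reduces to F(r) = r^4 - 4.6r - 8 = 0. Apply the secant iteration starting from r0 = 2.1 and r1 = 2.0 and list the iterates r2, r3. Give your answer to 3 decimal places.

F(2.1) = 1.78810, F(2.0) = -1.20000
r2 = 2.00000 − (-1.20000)·(2.00000 − 2.10000) / (-1.20000 − 1.78810) = 2.00000 − (0.12000)/(-2.98810) = 2.04016
F(2.04016) = -0.06041
r3 = 2.04016 − (-0.06041)·(2.04016 − 2.00000) / (-0.06041 − (-1.20000)) = 2.04016 − (-0.00243)/(1.13959) = 2.04229

2.040, 2.042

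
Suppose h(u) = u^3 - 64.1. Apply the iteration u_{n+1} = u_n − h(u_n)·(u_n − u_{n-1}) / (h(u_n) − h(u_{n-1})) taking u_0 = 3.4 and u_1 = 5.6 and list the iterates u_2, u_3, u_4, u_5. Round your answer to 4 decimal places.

3.8002, 3.9376, 4.0055, 4.0020

h(3.4) = -24.796000, h(5.6) = 111.516000
u_2 = 5.600000 − 111.516000·(5.600000 − 3.400000) / (111.516000 − (-24.796000)) = 5.600000 − (245.335200)/(136.312000) = 3.800194
h(3.800194) = -9.219610
u_3 = 3.800194 − (-9.219610)·(3.800194 − 5.600000) / (-9.219610 − 111.516000) = 3.800194 − (16.593512)/(-120.735610) = 3.937630
h(3.937630) = -3.047302
u_4 = 3.937630 − (-3.047302)·(3.937630 − 3.800194) / (-3.047302 − (-9.219610)) = 3.937630 − (-0.418811)/(6.172308) = 4.005484
h(4.005484) = 0.163580
u_5 = 4.005484 − 0.163580·(4.005484 − 3.937630) / (0.163580 − (-3.047302)) = 4.005484 − (0.011099)/(3.210882) = 4.002027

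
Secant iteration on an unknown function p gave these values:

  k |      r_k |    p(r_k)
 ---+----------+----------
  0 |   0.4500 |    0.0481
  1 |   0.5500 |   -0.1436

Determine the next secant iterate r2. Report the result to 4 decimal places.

r2 = 0.5500 − (-0.1436)·(0.5500 − 0.4500) / (-0.1436 − 0.0481)
   = 0.5500 − (-0.014360)/(-0.191700) = 0.475091

0.4751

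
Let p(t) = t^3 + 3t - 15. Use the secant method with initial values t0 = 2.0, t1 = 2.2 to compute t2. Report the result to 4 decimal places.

2.0616

p(2.0) = -1.000000, p(2.2) = 2.248000
t2 = 2.200000 − 2.248000·(2.200000 − 2.000000) / (2.248000 − (-1.000000)) = 2.200000 − (0.449600)/(3.248000) = 2.061576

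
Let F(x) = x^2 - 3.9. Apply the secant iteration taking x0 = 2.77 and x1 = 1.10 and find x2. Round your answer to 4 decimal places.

F(2.77) = 3.772900, F(1.10) = -2.690000
x2 = 1.100000 − (-2.690000)·(1.100000 − 2.770000) / (-2.690000 − 3.772900) = 1.100000 − (4.492300)/(-6.462900) = 1.795090

1.7951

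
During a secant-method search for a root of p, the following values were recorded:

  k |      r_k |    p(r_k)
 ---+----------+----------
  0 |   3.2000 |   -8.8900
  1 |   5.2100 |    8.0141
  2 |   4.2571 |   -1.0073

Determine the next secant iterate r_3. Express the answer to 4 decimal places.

4.3635

r_3 = 4.2571 − (-1.0073)·(4.2571 − 5.2100) / (-1.0073 − 8.0141)
   = 4.2571 − (0.959856)/(-9.021400) = 4.363498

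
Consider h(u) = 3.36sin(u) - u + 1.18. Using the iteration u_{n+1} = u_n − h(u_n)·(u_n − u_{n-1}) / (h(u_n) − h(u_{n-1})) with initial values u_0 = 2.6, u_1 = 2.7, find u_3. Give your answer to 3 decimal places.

2.679

h(2.6) = 0.31208, h(2.7) = -0.08400
u_2 = 2.70000 − (-0.08400)·(2.70000 − 2.60000) / (-0.08400 − 0.31208) = 2.70000 − (-0.00840)/(-0.39609) = 2.67879
h(2.67879) = 0.00130
u_3 = 2.67879 − 0.00130·(2.67879 − 2.70000) / (0.00130 − (-0.08400)) = 2.67879 − (-0.00003)/(0.08530) = 2.67912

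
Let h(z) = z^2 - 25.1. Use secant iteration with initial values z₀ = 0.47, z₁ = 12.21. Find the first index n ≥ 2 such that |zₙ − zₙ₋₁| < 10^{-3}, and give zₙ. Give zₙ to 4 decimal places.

n = 8, zₙ = 5.0100

h(0.47) = -24.879100, h(12.21) = 123.984100
z₂ = 12.210000 − 123.984100·(11.740000)/(148.863200) = 2.432074;  |Δ| = 9.777926
h(2.432074) = -19.185015
z₃ = 2.432074 − (-19.185015)·(-9.777926)/(-143.169115) = 3.742340;  |Δ| = 1.310266
h(3.742340) = -11.094889
z₄ = 3.742340 − (-11.094889)·(1.310266)/(8.090127) = 5.539254;  |Δ| = 1.796913
h(5.539254) = 5.583333
z₅ = 5.539254 − 5.583333·(1.796913)/(16.678222) = 4.937705;  |Δ| = 0.601549
h(4.937705) = -0.719070
z₆ = 4.937705 − (-0.719070)·(-0.601549)/(-6.302403) = 5.006338;  |Δ| = 0.068633
h(5.006338) = -0.036576
z₇ = 5.006338 − (-0.036576)·(0.068633)/(0.682494) = 5.010017;  |Δ| = 0.003678
h(5.010017) = 0.000266
z₈ = 5.010017 − 0.000266·(0.003678)/(0.036842) = 5.009990;  |Δ| = 0.000027
|z₈ − z₇| = 0.000027 < 10^{-3}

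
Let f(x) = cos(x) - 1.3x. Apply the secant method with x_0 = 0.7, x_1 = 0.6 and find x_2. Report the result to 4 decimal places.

f(0.7) = -0.145158, f(0.6) = 0.045336
x_2 = 0.600000 − 0.045336·(0.600000 − 0.700000) / (0.045336 − (-0.145158)) = 0.600000 − (-0.004534)/(0.190493) = 0.623799

0.6238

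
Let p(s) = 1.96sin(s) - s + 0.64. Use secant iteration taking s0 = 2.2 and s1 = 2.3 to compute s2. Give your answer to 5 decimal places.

2.21105

p(2.2) = 0.0246530, p(2.3) = -0.1984178
s2 = 2.3000000 − (-0.1984178)·(2.3000000 − 2.2000000) / (-0.1984178 − 0.0246530) = 2.3000000 − (-0.0198418)/(-0.2230707) = 2.2110516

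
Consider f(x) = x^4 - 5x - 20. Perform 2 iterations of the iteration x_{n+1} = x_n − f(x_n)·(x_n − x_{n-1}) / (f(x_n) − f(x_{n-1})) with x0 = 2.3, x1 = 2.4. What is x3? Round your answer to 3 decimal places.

f(2.3) = -3.51590, f(2.4) = 1.17760
x2 = 2.40000 − 1.17760·(2.40000 − 2.30000) / (1.17760 − (-3.51590)) = 2.40000 − (0.11776)/(4.69350) = 2.37491
f(2.37491) = -0.06272
x3 = 2.37491 − (-0.06272)·(2.37491 − 2.40000) / (-0.06272 − 1.17760) = 2.37491 − (0.00157)/(-1.24032) = 2.37618

2.376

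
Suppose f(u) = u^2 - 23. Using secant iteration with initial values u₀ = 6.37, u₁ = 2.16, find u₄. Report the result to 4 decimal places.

4.7855

f(6.37) = 17.576900, f(2.16) = -18.334400
u₂ = 2.160000 − (-18.334400)·(2.160000 − 6.370000) / (-18.334400 − 17.576900) = 2.160000 − (77.187824)/(-35.911300) = 4.309402
f(4.309402) = -4.429053
u₃ = 4.309402 − (-4.429053)·(4.309402 − 2.160000) / (-4.429053 − (-18.334400)) = 4.309402 − (-9.519817)/(13.905347) = 4.994018
f(4.994018) = 1.940213
u₄ = 4.994018 − 1.940213·(4.994018 − 4.309402) / (1.940213 − (-4.429053)) = 4.994018 − (1.328300)/(6.369266) = 4.785469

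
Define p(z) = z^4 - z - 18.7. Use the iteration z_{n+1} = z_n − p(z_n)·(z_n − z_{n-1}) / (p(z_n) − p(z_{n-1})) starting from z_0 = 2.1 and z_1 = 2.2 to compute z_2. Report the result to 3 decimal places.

2.135

p(2.1) = -1.35190, p(2.2) = 2.52560
z_2 = 2.20000 − 2.52560·(2.20000 − 2.10000) / (2.52560 − (-1.35190)) = 2.20000 − (0.25256)/(3.87750) = 2.13487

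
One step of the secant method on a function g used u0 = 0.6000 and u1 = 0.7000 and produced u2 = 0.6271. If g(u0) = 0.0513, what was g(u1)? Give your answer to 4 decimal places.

-0.1380

The secant line through (0.6000, 0.0513) and (0.7000, g(u1)) crosses zero at u2 = 0.6271.
So (0.6000, 0.0513), (0.7000, g(u1)), (0.6271, 0) are collinear:
g(u1) = 0.0513 · (0.7000 − 0.6271) / (0.6000 − 0.6271) = 0.0513 · (0.072900)/(-0.027100) = -0.137999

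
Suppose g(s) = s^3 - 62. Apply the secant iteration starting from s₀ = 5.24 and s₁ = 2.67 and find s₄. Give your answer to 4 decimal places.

g(5.24) = 81.877824, g(2.67) = -42.965837
s₂ = 2.670000 − (-42.965837)·(2.670000 − 5.240000) / (-42.965837 − 81.877824) = 2.670000 − (110.422201)/(-124.843661) = 3.554484
g(3.554484) = -17.091388
s₃ = 3.554484 − (-17.091388)·(3.554484 − 2.670000) / (-17.091388 − (-42.965837)) = 3.554484 − (-15.117056)/(25.874449) = 4.138730
g(4.138730) = 8.892680
s₄ = 4.138730 − 8.892680·(4.138730 − 3.554484) / (8.892680 − (-17.091388)) = 4.138730 − (5.195517)/(25.984068) = 3.938780

3.9388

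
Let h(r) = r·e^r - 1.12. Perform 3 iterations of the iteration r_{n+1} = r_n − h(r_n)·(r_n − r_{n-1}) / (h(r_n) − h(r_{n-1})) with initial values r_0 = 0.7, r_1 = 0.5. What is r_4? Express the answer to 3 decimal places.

h(0.7) = 0.28963, h(0.5) = -0.29564
r_2 = 0.50000 − (-0.29564)·(0.50000 − 0.70000) / (-0.29564 − 0.28963) = 0.50000 − (0.05913)/(-0.58527) = 0.60103
h(0.60103) = -0.02373
r_3 = 0.60103 − (-0.02373)·(0.60103 − 0.50000) / (-0.02373 − (-0.29564)) = 0.60103 − (-0.00240)/(0.27191) = 0.60984
h(0.60984) = 0.00220
r_4 = 0.60984 − 0.00220·(0.60984 − 0.60103) / (0.00220 − (-0.02373)) = 0.60984 − (0.00002)/(0.02593) = 0.60910

0.609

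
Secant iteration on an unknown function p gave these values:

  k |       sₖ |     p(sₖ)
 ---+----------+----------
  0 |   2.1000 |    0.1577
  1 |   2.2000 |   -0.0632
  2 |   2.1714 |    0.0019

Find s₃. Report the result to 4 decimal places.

s₃ = 2.1714 − 0.0019·(2.1714 − 2.2000) / (0.0019 − (-0.0632))
   = 2.1714 − (-0.000054)/(0.065100) = 2.172235

2.1722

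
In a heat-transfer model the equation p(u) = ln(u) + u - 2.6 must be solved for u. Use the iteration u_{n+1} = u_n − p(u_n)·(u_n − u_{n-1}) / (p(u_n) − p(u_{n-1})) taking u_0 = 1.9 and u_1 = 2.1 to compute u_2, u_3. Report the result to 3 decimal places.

1.939, 1.938

p(1.9) = -0.05815, p(2.1) = 0.24194
u_2 = 2.10000 − 0.24194·(2.10000 − 1.90000) / (0.24194 − (-0.05815)) = 2.10000 − (0.04839)/(0.30008) = 1.93875
p(1.93875) = 0.00080
u_3 = 1.93875 − 0.00080·(1.93875 − 2.10000) / (0.00080 − 0.24194) = 1.93875 − (-0.00013)/(-0.24114) = 1.93822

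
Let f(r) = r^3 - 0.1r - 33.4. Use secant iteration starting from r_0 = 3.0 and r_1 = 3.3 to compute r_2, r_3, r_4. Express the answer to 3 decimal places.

f(3.0) = -6.70000, f(3.3) = 2.20700
r_2 = 3.30000 − 2.20700·(3.30000 − 3.00000) / (2.20700 − (-6.70000)) = 3.30000 − (0.66210)/(8.90700) = 3.22567
f(3.22567) = -0.15979
r_3 = 3.22567 − (-0.15979)·(3.22567 − 3.30000) / (-0.15979 − 2.20700) = 3.22567 − (0.01188)/(-2.36679) = 3.23068
f(3.23068) = -0.00339
r_4 = 3.23068 − (-0.00339)·(3.23068 − 3.22567) / (-0.00339 − (-0.15979)) = 3.23068 − (-0.00002)/(0.15640) = 3.23079

3.226, 3.231, 3.231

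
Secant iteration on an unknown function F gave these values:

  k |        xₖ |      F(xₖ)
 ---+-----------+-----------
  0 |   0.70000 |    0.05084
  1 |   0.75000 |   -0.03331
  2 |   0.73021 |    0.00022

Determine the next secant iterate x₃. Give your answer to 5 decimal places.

x₃ = 0.73021 − 0.00022·(0.73021 − 0.75000) / (0.00022 − (-0.03331))
   = 0.73021 − (-0.0000044)/(0.0335300) = 0.7303398

0.73034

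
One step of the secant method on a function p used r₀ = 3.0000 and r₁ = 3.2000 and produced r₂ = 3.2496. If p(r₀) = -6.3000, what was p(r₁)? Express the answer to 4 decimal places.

-1.2519

The secant line through (3.0000, -6.3000) and (3.2000, p(r₁)) crosses zero at r₂ = 3.2496.
So (3.0000, -6.3000), (3.2000, p(r₁)), (3.2496, 0) are collinear:
p(r₁) = -6.3000 · (3.2000 − 3.2496) / (3.0000 − 3.2496) = -6.3000 · (-0.049600)/(-0.249600) = -1.251923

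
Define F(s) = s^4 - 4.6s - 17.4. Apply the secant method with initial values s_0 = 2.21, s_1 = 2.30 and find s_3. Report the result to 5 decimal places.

2.29991

F(2.21) = -3.7115672, F(2.30) = 0.0041000
s_2 = 2.3000000 − 0.0041000·(2.3000000 − 2.2100000) / (0.0041000 − (-3.7115672)) = 2.3000000 − (0.0003690)/(3.7156672) = 2.2999007
F(2.2999007) = -0.0002760
s_3 = 2.2999007 − (-0.0002760)·(2.2999007 − 2.3000000) / (-0.0002760 − 0.0041000) = 2.2999007 − (0.0000000)/(-0.0043760) = 2.2999070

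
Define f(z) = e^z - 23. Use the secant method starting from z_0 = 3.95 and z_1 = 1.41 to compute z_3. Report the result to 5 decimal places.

4.09022

f(3.95) = 28.9353668, f(1.41) = -18.9040446
z_2 = 1.4100000 − (-18.9040446)·(1.4100000 − 3.9500000) / (-18.9040446 − 28.9353668) = 1.4100000 − (48.0162733)/(-47.8394114) = 2.4136970
f(2.4136970) = -11.8248005
z_3 = 2.4136970 − (-11.8248005)·(2.4136970 − 1.4100000) / (-11.8248005 − (-18.9040446)) = 2.4136970 − (-11.8685167)/(7.0792441) = 4.0902202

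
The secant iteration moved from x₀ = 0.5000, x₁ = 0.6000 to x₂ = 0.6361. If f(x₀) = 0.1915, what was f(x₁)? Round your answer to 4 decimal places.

0.0508

The secant line through (0.5000, 0.1915) and (0.6000, f(x₁)) crosses zero at x₂ = 0.6361.
So (0.5000, 0.1915), (0.6000, f(x₁)), (0.6361, 0) are collinear:
f(x₁) = 0.1915 · (0.6000 − 0.6361) / (0.5000 − 0.6361) = 0.1915 · (-0.036100)/(-0.136100) = 0.050795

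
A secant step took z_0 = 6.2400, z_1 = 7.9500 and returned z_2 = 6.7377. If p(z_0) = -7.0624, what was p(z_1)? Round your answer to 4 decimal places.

17.2026

The secant line through (6.2400, -7.0624) and (7.9500, p(z_1)) crosses zero at z_2 = 6.7377.
So (6.2400, -7.0624), (7.9500, p(z_1)), (6.7377, 0) are collinear:
p(z_1) = -7.0624 · (7.9500 − 6.7377) / (6.2400 − 6.7377) = -7.0624 · (1.212300)/(-0.497700) = 17.202627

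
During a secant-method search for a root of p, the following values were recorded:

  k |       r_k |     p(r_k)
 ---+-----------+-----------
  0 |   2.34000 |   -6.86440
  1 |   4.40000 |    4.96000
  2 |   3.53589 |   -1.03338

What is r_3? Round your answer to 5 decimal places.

3.68488

r_3 = 3.53589 − (-1.03338)·(3.53589 − 4.40000) / (-1.03338 − 4.96000)
   = 3.53589 − (0.8929540)/(-5.9933800) = 3.6848801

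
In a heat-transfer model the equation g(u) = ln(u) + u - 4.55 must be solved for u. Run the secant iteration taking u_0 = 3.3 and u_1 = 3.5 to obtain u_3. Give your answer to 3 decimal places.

3.343

g(3.3) = -0.05608, g(3.5) = 0.20276
u_2 = 3.50000 − 0.20276·(3.50000 − 3.30000) / (0.20276 − (-0.05608)) = 3.50000 − (0.04055)/(0.25884) = 3.34333
g(3.34333) = 0.00030
u_3 = 3.34333 − 0.00030·(3.34333 − 3.50000) / (0.00030 − 0.20276) = 3.34333 − (-0.00005)/(-0.20247) = 3.34310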